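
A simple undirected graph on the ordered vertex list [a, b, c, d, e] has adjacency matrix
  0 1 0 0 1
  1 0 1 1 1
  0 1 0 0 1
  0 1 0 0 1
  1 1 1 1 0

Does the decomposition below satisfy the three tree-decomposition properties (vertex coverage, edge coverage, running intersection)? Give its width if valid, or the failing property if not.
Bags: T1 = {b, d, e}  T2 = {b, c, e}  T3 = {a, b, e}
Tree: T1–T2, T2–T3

Yes; width 2.

Checking the three conditions: (i) the bags cover all of {a, b, c, d, e}; (ii) for each edge, some bag contains both endpoints; (iii) the bags containing any fixed vertex form a subtree. All hold, so the decomposition is valid with width 3 − 1 = 2.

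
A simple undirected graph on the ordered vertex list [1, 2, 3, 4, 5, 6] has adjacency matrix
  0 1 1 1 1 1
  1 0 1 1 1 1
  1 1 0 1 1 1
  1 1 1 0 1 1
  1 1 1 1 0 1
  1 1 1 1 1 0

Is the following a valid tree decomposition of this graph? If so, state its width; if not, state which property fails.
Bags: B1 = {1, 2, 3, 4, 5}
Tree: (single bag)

No — vertex 6 appears in no bag.

A tree decomposition must satisfy three properties: every vertex lies in some bag; for every edge, both endpoints lie together in some bag; and for every vertex, the bags containing it form a connected subtree. Here vertex 6 appears in no bag, so the decomposition is invalid.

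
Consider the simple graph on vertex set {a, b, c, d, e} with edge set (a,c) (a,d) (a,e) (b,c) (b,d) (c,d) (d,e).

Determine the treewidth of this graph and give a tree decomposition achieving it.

Every bag has size at most 3, so the width is 3 − 1 = 2 and tw(G) ≤ 2. Conversely, {a, d, e} is a clique of size 3, and the vertices of any clique must share a bag in every tree decomposition; so some bag has ≥ 3 vertices and tw(G) ≥ 2. Therefore the treewidth is 2.

Treewidth 2.
Bags: B1 = {a, c, d}  B2 = {b, c, d}  B3 = {a, d, e}
Tree: B1–B2, B1–B3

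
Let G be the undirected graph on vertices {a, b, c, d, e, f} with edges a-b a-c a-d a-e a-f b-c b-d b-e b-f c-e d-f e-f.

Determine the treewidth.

A width-3 tree decomposition is:
Bags: B1 = {a, b, e, f}  B2 = {a, b, d, f}  B3 = {a, b, c, e}
Tree: B1–B2, B1–B3
Each bag holds 4 vertices, so the decomposition has width 3, which upper-bounds the treewidth. Conversely, {a, b, d, f} is a clique of size 4, and the vertices of any clique must share a bag in every tree decomposition; so some bag has ≥ 4 vertices and tw(G) ≥ 3. The upper and lower bounds meet at 3, so that is the treewidth.

3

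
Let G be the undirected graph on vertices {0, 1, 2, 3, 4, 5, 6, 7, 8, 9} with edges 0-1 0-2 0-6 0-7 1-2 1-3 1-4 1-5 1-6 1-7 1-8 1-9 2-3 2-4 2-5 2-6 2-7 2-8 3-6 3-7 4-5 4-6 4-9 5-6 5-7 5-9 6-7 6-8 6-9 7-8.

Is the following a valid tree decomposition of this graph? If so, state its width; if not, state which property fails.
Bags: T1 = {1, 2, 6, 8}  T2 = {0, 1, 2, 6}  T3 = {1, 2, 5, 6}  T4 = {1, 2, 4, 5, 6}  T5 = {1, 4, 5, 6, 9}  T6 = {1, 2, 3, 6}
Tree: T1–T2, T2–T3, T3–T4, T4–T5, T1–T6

No — vertex 7 appears in no bag.

A tree decomposition must satisfy three properties: every vertex lies in some bag; for every edge, both endpoints lie together in some bag; and for every vertex, the bags containing it form a connected subtree. Here vertex 7 appears in no bag, so the decomposition is invalid.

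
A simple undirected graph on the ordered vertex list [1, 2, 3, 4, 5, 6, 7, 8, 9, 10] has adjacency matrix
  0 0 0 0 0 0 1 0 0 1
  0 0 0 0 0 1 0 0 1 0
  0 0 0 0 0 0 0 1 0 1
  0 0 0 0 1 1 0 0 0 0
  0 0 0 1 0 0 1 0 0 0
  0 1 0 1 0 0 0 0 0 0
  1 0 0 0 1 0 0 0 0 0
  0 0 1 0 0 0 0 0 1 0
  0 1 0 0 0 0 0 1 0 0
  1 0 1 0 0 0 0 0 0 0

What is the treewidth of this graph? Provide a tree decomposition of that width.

Treewidth 2.
One optimal decomposition is:
Bags: B1 = {4, 5, 6}  B2 = {5, 6, 7}  B3 = {1, 6, 7}  B4 = {1, 6, 10}  B5 = {3, 6, 10}  B6 = {3, 6, 8}  B7 = {6, 8, 9}  B8 = {2, 6, 9}
Tree: B1–B2, B2–B3, B3–B4, B4–B5, B5–B6, B6–B7, B7–B8

The largest bag has 3 vertices, giving width 2; this decomposition certifies tw(G) ≤ 2. For the lower bound, G contains the cycle 6–4–5–7–1–10–3–8–9–2–6, so G is not a forest; only forests have treewidth ≤ 1, hence tw(G) ≥ 2. Therefore the treewidth is 2.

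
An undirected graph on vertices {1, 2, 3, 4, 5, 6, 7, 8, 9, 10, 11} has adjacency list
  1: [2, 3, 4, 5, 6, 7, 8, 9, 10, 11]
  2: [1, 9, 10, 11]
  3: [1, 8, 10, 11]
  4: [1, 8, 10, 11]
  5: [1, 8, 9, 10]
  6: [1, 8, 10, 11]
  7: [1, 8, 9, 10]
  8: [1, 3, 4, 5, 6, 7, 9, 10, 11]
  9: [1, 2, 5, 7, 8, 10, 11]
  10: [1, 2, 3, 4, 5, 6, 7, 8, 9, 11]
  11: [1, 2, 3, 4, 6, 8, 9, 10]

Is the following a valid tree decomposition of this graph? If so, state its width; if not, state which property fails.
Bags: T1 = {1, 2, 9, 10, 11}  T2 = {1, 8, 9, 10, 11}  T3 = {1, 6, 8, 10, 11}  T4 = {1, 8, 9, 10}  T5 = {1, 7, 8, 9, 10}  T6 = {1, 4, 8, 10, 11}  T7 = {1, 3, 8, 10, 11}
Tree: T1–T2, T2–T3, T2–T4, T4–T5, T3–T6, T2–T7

A tree decomposition must satisfy three properties: every vertex lies in some bag; for every edge, both endpoints lie together in some bag; and for every vertex, the bags containing it form a connected subtree. Here vertex 5 appears in no bag, so the decomposition is invalid.

No — vertex 5 appears in no bag.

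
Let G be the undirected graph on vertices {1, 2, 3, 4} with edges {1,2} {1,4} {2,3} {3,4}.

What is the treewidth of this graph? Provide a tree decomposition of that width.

Treewidth 2.
One such decomposition:
Bags: B1 = {2, 3, 4}  B2 = {1, 2, 4}
Tree: B1–B2

Every bag has size at most 3, so the width is 3 − 1 = 2 and tw(G) ≤ 2. For the lower bound, G contains the cycle 4–3–2–1–4, so G is not a forest; only forests have treewidth ≤ 1, hence tw(G) ≥ 2. Therefore the treewidth is 2.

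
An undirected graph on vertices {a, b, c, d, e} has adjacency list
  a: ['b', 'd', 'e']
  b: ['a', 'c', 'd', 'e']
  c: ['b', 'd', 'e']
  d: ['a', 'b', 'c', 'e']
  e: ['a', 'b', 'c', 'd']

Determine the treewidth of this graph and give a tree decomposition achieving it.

Treewidth 3.
One such decomposition:
Bags: B1 = {b, c, d, e}  B2 = {a, b, d, e}
Tree: B1–B2

Each bag holds 4 vertices, so the decomposition has width 3, which upper-bounds the treewidth. Conversely, {b, c, d, e} is a clique of size 4, and the vertices of any clique must share a bag in every tree decomposition; so some bag has ≥ 4 vertices and tw(G) ≥ 3. Combining the bounds, tw(G) = 3.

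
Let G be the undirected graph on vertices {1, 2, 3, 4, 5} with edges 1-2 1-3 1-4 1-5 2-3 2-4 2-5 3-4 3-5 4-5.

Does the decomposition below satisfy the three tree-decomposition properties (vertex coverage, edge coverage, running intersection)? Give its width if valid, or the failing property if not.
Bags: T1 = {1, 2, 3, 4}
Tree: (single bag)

No — vertex 5 appears in no bag.

A tree decomposition must satisfy three properties: every vertex lies in some bag; for every edge, both endpoints lie together in some bag; and for every vertex, the bags containing it form a connected subtree. Here vertex 5 appears in no bag, so the decomposition is invalid.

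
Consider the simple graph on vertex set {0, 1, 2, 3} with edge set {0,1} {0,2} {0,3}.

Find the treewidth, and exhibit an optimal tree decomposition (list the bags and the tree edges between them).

Treewidth 1.
Bags: B1 = {0, 2}  B2 = {0, 1}  B3 = {0, 3}
Tree: B1–B2, B1–B3

The largest bag has 2 vertices, giving width 1; this decomposition certifies tw(G) ≤ 1. Any graph with an edge has treewidth ≥ 1, and G has the edge 2–0. Combining the bounds, tw(G) = 1.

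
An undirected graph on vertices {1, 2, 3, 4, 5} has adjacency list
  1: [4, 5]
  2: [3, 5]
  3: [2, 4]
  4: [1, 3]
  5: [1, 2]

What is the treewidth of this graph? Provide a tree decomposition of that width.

The largest bag has 3 vertices, giving width 2; this decomposition certifies tw(G) ≤ 2. For the lower bound, G contains the cycle 1–4–3–2–5–1, so G is not a forest; only forests have treewidth ≤ 1, hence tw(G) ≥ 2. Hence tw(G) = 2 exactly.

Treewidth 2.
One optimal decomposition is:
Bags: B1 = {1, 3, 4}  B2 = {1, 2, 3}  B3 = {1, 2, 5}
Tree: B1–B2, B2–B3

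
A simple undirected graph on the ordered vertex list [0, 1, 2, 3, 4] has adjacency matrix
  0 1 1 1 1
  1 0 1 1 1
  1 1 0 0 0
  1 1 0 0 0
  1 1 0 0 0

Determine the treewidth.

2

A width-2 tree decomposition is:
Bags: B1 = {0, 1, 4}  B2 = {0, 1, 3}  B3 = {0, 1, 2}
Tree: B1–B2, B2–B3
Every bag has size at most 3, so the width is 3 − 1 = 2 and tw(G) ≤ 2. For the lower bound, the 3 vertices {0, 1, 2} are pairwise adjacent, and any tree decomposition puts a clique entirely inside one bag — forcing width ≥ 2. Therefore the treewidth is 2.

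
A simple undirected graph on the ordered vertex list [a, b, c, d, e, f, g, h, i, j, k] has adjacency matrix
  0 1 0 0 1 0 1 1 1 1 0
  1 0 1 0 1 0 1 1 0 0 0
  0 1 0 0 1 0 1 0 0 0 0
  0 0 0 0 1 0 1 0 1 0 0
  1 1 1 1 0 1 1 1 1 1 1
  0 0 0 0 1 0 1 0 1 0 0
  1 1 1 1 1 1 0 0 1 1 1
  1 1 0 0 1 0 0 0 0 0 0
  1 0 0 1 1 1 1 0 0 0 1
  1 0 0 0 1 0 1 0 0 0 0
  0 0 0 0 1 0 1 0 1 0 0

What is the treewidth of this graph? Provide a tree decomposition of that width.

The largest bag has 4 vertices, giving width 3; this decomposition certifies tw(G) ≤ 3. On the other hand G contains the 4-clique {a, e, g, j}. A clique must lie in a single bag of any decomposition, so no decomposition can have width below 3. Combining the bounds, tw(G) = 3.

Treewidth 3.
Bags: B1 = {a, e, g, i}  B2 = {a, b, e, g}  B3 = {d, e, g, i}  B4 = {e, g, i, k}  B5 = {a, b, e, h}  B6 = {b, c, e, g}  B7 = {a, e, g, j}  B8 = {e, f, g, i}
Tree: B1–B2, B1–B3, B3–B4, B2–B5, B2–B6, B1–B7, B1–B8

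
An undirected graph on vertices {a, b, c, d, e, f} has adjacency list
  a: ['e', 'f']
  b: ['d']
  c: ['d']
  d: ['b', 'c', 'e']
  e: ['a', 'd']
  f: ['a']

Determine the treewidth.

A width-1 tree decomposition is:
Bags: B1 = {c, d}  B2 = {d, e}  B3 = {a, e}  B4 = {b, d}  B5 = {a, f}
Tree: B1–B2, B2–B3, B1–B4, B3–B5
Every bag has size at most 2, so the width is 2 − 1 = 1 and tw(G) ≤ 1. G has an edge, so its treewidth is at least 1. The upper and lower bounds meet at 1, so that is the treewidth.

1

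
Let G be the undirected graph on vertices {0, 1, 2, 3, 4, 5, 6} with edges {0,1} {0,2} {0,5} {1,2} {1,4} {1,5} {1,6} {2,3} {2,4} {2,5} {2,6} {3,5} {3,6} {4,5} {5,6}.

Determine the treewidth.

A width-3 tree decomposition is:
Bags: B1 = {1, 2, 5, 6}  B2 = {0, 1, 2, 5}  B3 = {1, 2, 4, 5}  B4 = {2, 3, 5, 6}
Tree: B1–B2, B1–B3, B1–B4
Every bag has size at most 4, so the width is 4 − 1 = 3 and tw(G) ≤ 3. Conversely, {0, 1, 2, 5} is a clique of size 4, and the vertices of any clique must share a bag in every tree decomposition; so some bag has ≥ 4 vertices and tw(G) ≥ 3. Therefore the treewidth is 3.

3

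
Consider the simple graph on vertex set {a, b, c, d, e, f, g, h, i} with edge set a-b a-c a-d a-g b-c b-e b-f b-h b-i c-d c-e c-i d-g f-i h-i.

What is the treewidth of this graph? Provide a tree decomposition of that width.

Treewidth 2.
One optimal decomposition is:
Bags: B1 = {b, c, i}  B2 = {a, b, c}  B3 = {b, c, e}  B4 = {b, h, i}  B5 = {b, f, i}  B6 = {a, c, d}  B7 = {a, d, g}
Tree: B1–B2, B2–B3, B1–B4, B1–B5, B2–B6, B6–B7

Each bag holds 3 vertices, so the decomposition has width 2, which upper-bounds the treewidth. Conversely, {a, d, g} is a clique of size 3, and the vertices of any clique must share a bag in every tree decomposition; so some bag has ≥ 3 vertices and tw(G) ≥ 2. Combining the bounds, tw(G) = 2.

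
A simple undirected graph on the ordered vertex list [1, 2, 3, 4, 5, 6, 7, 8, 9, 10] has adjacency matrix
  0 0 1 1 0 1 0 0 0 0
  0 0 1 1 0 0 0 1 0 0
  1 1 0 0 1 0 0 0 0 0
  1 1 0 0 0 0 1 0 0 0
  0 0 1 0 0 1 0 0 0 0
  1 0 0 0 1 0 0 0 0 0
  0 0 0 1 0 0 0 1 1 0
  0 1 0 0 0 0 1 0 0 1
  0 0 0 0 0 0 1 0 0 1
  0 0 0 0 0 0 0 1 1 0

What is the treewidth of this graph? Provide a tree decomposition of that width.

Each bag holds 3 vertices, so the decomposition has width 2, which upper-bounds the treewidth. For the lower bound, G contains the cycle 6–5–3–1–6, so G is not a forest; only forests have treewidth ≤ 1, hence tw(G) ≥ 2. Hence tw(G) = 2 exactly.

Treewidth 2.
One such decomposition:
Bags: B1 = {1, 5, 6}  B2 = {1, 3, 5}  B3 = {1, 3, 4}  B4 = {2, 3, 4}  B5 = {2, 4, 7}  B6 = {2, 7, 8}  B7 = {7, 8, 9}  B8 = {8, 9, 10}
Tree: B1–B2, B2–B3, B3–B4, B4–B5, B5–B6, B6–B7, B7–B8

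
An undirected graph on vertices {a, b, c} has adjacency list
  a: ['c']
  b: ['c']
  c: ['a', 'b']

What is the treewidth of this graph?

A width-1 tree decomposition is:
Bags: B1 = {b, c}  B2 = {a, c}
Tree: B1–B2
Each bag holds 2 vertices, so the decomposition has width 1, which upper-bounds the treewidth. Since G has at least one edge (e.g. c–b), it is not an edgeless graph, so tw(G) ≥ 1. Combining the bounds, tw(G) = 1.

1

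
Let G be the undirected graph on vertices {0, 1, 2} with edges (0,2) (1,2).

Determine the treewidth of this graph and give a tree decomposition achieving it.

Treewidth 1.
One such decomposition:
Bags: B1 = {1, 2}  B2 = {0, 2}
Tree: B1–B2

Each bag holds 2 vertices, so the decomposition has width 1, which upper-bounds the treewidth. G has an edge, so its treewidth is at least 1. Therefore the treewidth is 1.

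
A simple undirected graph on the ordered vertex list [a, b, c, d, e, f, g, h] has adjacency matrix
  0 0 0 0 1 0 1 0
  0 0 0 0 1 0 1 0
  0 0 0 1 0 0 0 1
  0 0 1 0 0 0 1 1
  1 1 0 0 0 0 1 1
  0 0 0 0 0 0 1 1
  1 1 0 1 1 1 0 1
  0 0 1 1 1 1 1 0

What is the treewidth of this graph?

2

A width-2 tree decomposition is:
Bags: B1 = {e, g, h}  B2 = {a, e, g}  B3 = {d, g, h}  B4 = {c, d, h}  B5 = {b, e, g}  B6 = {f, g, h}
Tree: B1–B2, B1–B3, B3–B4, B2–B5, B3–B6
Every bag has size at most 3, so the width is 3 − 1 = 2 and tw(G) ≤ 2. Conversely, {d, g, h} is a clique of size 3, and the vertices of any clique must share a bag in every tree decomposition; so some bag has ≥ 3 vertices and tw(G) ≥ 2. Therefore the treewidth is 2.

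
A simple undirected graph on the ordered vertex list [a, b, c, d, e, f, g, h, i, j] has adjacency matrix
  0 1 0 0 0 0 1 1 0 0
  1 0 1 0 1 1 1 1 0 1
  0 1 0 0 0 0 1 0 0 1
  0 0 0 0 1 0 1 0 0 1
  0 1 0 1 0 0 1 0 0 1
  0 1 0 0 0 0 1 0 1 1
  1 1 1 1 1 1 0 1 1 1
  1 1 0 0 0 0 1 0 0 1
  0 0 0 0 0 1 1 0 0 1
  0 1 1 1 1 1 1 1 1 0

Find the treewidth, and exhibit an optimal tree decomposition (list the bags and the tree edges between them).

Each bag holds 4 vertices, so the decomposition has width 3, which upper-bounds the treewidth. For the lower bound, the 4 vertices {d, e, g, j} are pairwise adjacent, and any tree decomposition puts a clique entirely inside one bag — forcing width ≥ 3. Therefore the treewidth is 3.

Treewidth 3.
One optimal decomposition is:
Bags: B1 = {b, c, g, j}  B2 = {b, f, g, j}  B3 = {b, e, g, j}  B4 = {f, g, i, j}  B5 = {b, g, h, j}  B6 = {d, e, g, j}  B7 = {a, b, g, h}
Tree: B1–B2, B1–B3, B2–B4, B3–B5, B3–B6, B5–B7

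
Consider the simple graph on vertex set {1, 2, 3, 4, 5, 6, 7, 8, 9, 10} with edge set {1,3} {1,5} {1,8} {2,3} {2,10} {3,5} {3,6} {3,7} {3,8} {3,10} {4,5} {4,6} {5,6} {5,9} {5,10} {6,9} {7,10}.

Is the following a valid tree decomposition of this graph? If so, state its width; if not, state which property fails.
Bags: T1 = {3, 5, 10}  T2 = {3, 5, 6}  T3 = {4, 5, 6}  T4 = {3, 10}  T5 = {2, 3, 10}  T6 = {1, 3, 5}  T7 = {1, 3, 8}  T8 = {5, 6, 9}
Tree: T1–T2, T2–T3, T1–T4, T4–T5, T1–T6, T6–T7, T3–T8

A tree decomposition must satisfy three properties: every vertex lies in some bag; for every edge, both endpoints lie together in some bag; and for every vertex, the bags containing it form a connected subtree. Here vertex 7 appears in no bag, so the decomposition is invalid.

No — vertex 7 appears in no bag.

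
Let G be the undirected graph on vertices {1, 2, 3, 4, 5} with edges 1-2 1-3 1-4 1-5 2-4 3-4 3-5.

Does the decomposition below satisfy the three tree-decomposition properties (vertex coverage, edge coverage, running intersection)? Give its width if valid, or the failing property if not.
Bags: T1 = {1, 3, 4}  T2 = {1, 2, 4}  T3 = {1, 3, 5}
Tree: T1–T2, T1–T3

Yes; width 2.

Checking the three conditions: (i) the bags cover all of {1, 2, 3, 4, 5}; (ii) for each edge, some bag contains both endpoints; (iii) the bags containing any fixed vertex form a subtree. All hold, so the decomposition is valid with width 3 − 1 = 2.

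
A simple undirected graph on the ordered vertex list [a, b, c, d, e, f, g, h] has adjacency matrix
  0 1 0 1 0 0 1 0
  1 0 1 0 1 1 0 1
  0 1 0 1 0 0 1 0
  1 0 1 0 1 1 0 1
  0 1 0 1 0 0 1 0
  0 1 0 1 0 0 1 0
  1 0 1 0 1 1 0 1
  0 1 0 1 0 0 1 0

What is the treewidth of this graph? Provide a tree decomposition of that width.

Every bag has size at most 4, so the width is 4 − 1 = 3 and tw(G) ≤ 3. For the lower bound: the 4 vertex sets {d,h}, {b,e}, {g}, {f} are disjoint, each induces a connected subgraph, and every pair is joined by at least one edge of G. Contracting each set to a single vertex therefore yields K_{4} as a minor, and since treewidth is minor-monotone, tw(G) ≥ tw(K_{4}) = 3. The upper and lower bounds meet at 3, so that is the treewidth.

Treewidth 3.
Bags: B1 = {b, d, g, h}  B2 = {b, d, e, g}  B3 = {b, d, f, g}  B4 = {b, c, d, g}  B5 = {a, b, d, g}
Tree: B1–B2, B2–B3, B3–B4, B4–B5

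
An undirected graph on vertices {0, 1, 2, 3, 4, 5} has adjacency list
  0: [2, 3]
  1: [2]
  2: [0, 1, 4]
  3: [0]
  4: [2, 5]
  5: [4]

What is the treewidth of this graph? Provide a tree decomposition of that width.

The largest bag has 2 vertices, giving width 1; this decomposition certifies tw(G) ≤ 1. Any graph with an edge has treewidth ≥ 1, and G has the edge 1–2. Hence tw(G) = 1 exactly.

Treewidth 1.
Bags: B1 = {1, 2}  B2 = {2, 4}  B3 = {4, 5}  B4 = {0, 2}  B5 = {0, 3}
Tree: B1–B2, B2–B3, B1–B4, B4–B5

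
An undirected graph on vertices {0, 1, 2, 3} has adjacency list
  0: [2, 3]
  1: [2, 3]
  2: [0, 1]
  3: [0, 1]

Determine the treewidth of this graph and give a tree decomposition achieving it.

Treewidth 2.
One optimal decomposition is:
Bags: B1 = {1, 2, 3}  B2 = {0, 2, 3}
Tree: B1–B2

The largest bag has 3 vertices, giving width 2; this decomposition certifies tw(G) ≤ 2. For the lower bound, G contains the cycle 3–1–2–0–3, so G is not a forest; only forests have treewidth ≤ 1, hence tw(G) ≥ 2. The upper and lower bounds meet at 2, so that is the treewidth.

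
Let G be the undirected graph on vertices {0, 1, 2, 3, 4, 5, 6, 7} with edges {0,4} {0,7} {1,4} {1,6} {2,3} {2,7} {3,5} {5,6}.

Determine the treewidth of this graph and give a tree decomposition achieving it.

The largest bag has 3 vertices, giving width 2; this decomposition certifies tw(G) ≤ 2. Since 3–2–7–0–4–1–6–5–3 is a cycle in G, G is not acyclic. Forests are exactly the graphs of treewidth ≤ 1, so tw(G) ≥ 2. Hence tw(G) = 2 exactly.

Treewidth 2.
Bags: B1 = {2, 3, 7}  B2 = {0, 3, 7}  B3 = {0, 3, 4}  B4 = {1, 3, 4}  B5 = {1, 3, 6}  B6 = {3, 5, 6}
Tree: B1–B2, B2–B3, B3–B4, B4–B5, B5–B6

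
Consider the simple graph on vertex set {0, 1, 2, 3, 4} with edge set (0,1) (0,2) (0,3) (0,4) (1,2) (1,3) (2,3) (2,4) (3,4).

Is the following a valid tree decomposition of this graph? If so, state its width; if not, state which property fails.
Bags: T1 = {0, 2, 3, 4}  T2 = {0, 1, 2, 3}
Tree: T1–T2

Checking the three conditions: (i) the bags cover all of {0, 1, 2, 3, 4}; (ii) for each edge, some bag contains both endpoints; (iii) the bags containing any fixed vertex form a subtree. All hold, so the decomposition is valid with width 4 − 1 = 3.

Yes; width 3.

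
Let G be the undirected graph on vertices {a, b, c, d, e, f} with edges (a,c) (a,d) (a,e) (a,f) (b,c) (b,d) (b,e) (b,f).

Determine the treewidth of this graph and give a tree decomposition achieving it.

Treewidth 2.
One optimal decomposition is:
Bags: B1 = {a, b, e}  B2 = {a, b, d}  B3 = {a, b, f}  B4 = {a, b, c}
Tree: B1–B2, B2–B3, B3–B4

The largest bag has 3 vertices, giving width 2; this decomposition certifies tw(G) ≤ 2. For the lower bound, G contains the cycle e–a–d–b–e, so G is not a forest; only forests have treewidth ≤ 1, hence tw(G) ≥ 2. Combining the bounds, tw(G) = 2.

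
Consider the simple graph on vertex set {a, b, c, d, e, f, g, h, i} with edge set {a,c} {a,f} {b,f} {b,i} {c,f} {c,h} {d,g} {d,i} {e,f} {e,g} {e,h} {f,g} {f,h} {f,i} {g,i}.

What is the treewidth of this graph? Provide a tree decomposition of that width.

The largest bag has 3 vertices, giving width 2; this decomposition certifies tw(G) ≤ 2. On the other hand G contains the 3-clique {d, g, i}. A clique must lie in a single bag of any decomposition, so no decomposition can have width below 2. Therefore the treewidth is 2.

Treewidth 2.
One such decomposition:
Bags: B1 = {f, g, i}  B2 = {b, f, i}  B3 = {e, f, g}  B4 = {e, f, h}  B5 = {c, f, h}  B6 = {d, g, i}  B7 = {a, c, f}
Tree: B1–B2, B1–B3, B3–B4, B4–B5, B1–B6, B5–B7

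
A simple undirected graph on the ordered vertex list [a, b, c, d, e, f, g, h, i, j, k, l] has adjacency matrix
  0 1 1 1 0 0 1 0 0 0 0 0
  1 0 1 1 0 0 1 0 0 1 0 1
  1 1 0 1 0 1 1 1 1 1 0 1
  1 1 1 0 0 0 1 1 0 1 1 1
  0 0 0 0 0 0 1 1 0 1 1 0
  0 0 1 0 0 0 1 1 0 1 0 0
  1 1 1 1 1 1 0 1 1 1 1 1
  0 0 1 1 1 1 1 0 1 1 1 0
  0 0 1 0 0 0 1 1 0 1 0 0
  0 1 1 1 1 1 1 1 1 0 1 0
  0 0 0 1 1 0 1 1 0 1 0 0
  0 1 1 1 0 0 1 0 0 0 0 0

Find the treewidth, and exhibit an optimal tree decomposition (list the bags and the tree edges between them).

The largest bag has 5 vertices, giving width 4; this decomposition certifies tw(G) ≤ 4. For the lower bound, the 5 vertices {e, g, h, j, k} are pairwise adjacent, and any tree decomposition puts a clique entirely inside one bag — forcing width ≥ 4. Combining the bounds, tw(G) = 4.

Treewidth 4.
One such decomposition:
Bags: B1 = {c, d, g, h, j}  B2 = {b, c, d, g, j}  B3 = {c, f, g, h, j}  B4 = {a, b, c, d, g}  B5 = {c, g, h, i, j}  B6 = {d, g, h, j, k}  B7 = {b, c, d, g, l}  B8 = {e, g, h, j, k}
Tree: B1–B2, B1–B3, B2–B4, B3–B5, B1–B6, B4–B7, B6–B8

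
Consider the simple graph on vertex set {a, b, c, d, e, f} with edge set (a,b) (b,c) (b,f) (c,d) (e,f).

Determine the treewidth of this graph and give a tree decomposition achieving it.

The largest bag has 2 vertices, giving width 1; this decomposition certifies tw(G) ≤ 1. Any graph with an edge has treewidth ≥ 1, and G has the edge b–f. Therefore the treewidth is 1.

Treewidth 1.
One such decomposition:
Bags: B1 = {b, f}  B2 = {b, c}  B3 = {c, d}  B4 = {e, f}  B5 = {a, b}
Tree: B1–B2, B2–B3, B1–B4, B2–B5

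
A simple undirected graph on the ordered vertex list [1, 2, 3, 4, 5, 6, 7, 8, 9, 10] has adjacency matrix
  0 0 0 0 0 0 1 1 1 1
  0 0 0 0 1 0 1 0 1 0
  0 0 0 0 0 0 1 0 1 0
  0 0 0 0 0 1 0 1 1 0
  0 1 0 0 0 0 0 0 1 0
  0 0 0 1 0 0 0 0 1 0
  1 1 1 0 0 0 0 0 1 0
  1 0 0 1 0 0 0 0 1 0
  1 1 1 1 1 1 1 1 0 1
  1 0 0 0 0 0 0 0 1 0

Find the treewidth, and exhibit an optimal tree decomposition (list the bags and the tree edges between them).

Every bag has size at most 3, so the width is 3 − 1 = 2 and tw(G) ≤ 2. Conversely, {1, 8, 9} is a clique of size 3, and the vertices of any clique must share a bag in every tree decomposition; so some bag has ≥ 3 vertices and tw(G) ≥ 2. Combining the bounds, tw(G) = 2.

Treewidth 2.
One optimal decomposition is:
Bags: B1 = {2, 7, 9}  B2 = {1, 7, 9}  B3 = {3, 7, 9}  B4 = {1, 8, 9}  B5 = {4, 8, 9}  B6 = {2, 5, 9}  B7 = {4, 6, 9}  B8 = {1, 9, 10}
Tree: B1–B2, B2–B3, B2–B4, B4–B5, B1–B6, B5–B7, B4–B8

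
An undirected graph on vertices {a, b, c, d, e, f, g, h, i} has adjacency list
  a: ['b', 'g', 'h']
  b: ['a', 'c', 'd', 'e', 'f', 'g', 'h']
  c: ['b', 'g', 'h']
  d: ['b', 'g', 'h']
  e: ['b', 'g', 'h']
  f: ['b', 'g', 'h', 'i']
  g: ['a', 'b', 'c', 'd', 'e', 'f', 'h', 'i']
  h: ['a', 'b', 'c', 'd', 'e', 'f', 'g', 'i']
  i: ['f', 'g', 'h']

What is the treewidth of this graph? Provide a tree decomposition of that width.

Treewidth 3.
One such decomposition:
Bags: B1 = {b, f, g, h}  B2 = {b, c, g, h}  B3 = {a, b, g, h}  B4 = {b, d, g, h}  B5 = {b, e, g, h}  B6 = {f, g, h, i}
Tree: B1–B2, B1–B3, B3–B4, B2–B5, B1–B6

Every bag has size at most 4, so the width is 4 − 1 = 3 and tw(G) ≤ 3. On the other hand G contains the 4-clique {b, d, g, h}. A clique must lie in a single bag of any decomposition, so no decomposition can have width below 3. Therefore the treewidth is 3.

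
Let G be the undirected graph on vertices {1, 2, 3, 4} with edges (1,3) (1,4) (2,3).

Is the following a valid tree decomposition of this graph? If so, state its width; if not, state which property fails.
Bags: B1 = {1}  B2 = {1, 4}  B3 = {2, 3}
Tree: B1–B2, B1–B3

No — edge (3,1) lies in no bag.

A tree decomposition must satisfy three properties: every vertex lies in some bag; for every edge, both endpoints lie together in some bag; and for every vertex, the bags containing it form a connected subtree. Here edge (3,1) lies in no bag, so the decomposition is invalid.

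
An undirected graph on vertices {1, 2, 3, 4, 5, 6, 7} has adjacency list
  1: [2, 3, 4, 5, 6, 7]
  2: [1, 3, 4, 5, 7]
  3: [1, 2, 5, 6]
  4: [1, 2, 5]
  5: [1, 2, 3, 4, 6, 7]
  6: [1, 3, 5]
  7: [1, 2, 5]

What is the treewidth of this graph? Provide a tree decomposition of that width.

Treewidth 3.
One optimal decomposition is:
Bags: B1 = {1, 3, 5, 6}  B2 = {1, 2, 3, 5}  B3 = {1, 2, 5, 7}  B4 = {1, 2, 4, 5}
Tree: B1–B2, B2–B3, B3–B4

Every bag has size at most 4, so the width is 4 − 1 = 3 and tw(G) ≤ 3. For the lower bound, the 4 vertices {1, 2, 3, 5} are pairwise adjacent, and any tree decomposition puts a clique entirely inside one bag — forcing width ≥ 3. Combining the bounds, tw(G) = 3.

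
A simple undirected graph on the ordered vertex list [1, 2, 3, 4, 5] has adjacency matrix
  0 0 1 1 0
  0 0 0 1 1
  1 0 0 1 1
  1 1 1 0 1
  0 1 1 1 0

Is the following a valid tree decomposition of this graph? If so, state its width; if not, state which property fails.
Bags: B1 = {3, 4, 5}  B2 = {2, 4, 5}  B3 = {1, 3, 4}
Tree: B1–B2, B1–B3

Checking the three conditions: (i) the bags cover all of {1, 2, 3, 4, 5}; (ii) for each edge, some bag contains both endpoints; (iii) the bags containing any fixed vertex form a subtree. All hold, so the decomposition is valid with width 3 − 1 = 2.

Yes; width 2.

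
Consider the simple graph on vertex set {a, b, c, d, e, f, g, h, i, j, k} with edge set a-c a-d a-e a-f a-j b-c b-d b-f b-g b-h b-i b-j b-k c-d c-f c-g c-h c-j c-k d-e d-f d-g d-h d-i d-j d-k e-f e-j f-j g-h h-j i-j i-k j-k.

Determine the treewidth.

A width-4 tree decomposition is:
Bags: B1 = {b, c, d, h, j}  B2 = {b, c, d, j, k}  B3 = {b, c, d, f, j}  B4 = {a, c, d, f, j}  B5 = {b, d, i, j, k}  B6 = {b, c, d, g, h}  B7 = {a, d, e, f, j}
Tree: B1–B2, B2–B3, B3–B4, B2–B5, B1–B6, B4–B7
The largest bag has 5 vertices, giving width 4; this decomposition certifies tw(G) ≤ 4. For the lower bound, the 5 vertices {b, c, d, g, h} are pairwise adjacent, and any tree decomposition puts a clique entirely inside one bag — forcing width ≥ 4. Hence tw(G) = 4 exactly.

4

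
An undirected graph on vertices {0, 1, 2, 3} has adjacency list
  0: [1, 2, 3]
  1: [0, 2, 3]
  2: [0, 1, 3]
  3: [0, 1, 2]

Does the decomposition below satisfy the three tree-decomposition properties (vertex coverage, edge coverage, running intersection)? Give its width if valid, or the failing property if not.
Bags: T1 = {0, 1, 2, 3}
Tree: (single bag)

Yes; width 3.

Vertex coverage: the bags together contain {0, 1, 2, 3}, the full vertex set. Edge coverage: each edge of G has both endpoints in at least one bag. Running intersection: for every vertex, the bags containing it form a connected subtree. All three properties hold, so this is a valid tree decomposition of width max|bag| − 1 = 3, and hence tw(G) ≤ 3.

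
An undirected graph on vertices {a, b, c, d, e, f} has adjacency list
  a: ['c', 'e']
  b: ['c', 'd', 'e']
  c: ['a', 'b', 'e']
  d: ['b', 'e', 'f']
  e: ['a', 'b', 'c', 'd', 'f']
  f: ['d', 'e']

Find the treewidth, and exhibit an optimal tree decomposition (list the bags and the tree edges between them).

Every bag has size at most 3, so the width is 3 − 1 = 2 and tw(G) ≤ 2. On the other hand G contains the 3-clique {d, e, f}. A clique must lie in a single bag of any decomposition, so no decomposition can have width below 2. Hence tw(G) = 2 exactly.

Treewidth 2.
One such decomposition:
Bags: B1 = {a, c, e}  B2 = {b, c, e}  B3 = {b, d, e}  B4 = {d, e, f}
Tree: B1–B2, B2–B3, B3–B4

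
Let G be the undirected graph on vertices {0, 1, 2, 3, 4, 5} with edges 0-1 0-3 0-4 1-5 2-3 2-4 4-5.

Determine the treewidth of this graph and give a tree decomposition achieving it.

Each bag holds 3 vertices, so the decomposition has width 2, which upper-bounds the treewidth. For the lower bound, G contains the cycle 5–1–0–4–5, so G is not a forest; only forests have treewidth ≤ 1, hence tw(G) ≥ 2. Combining the bounds, tw(G) = 2.

Treewidth 2.
One optimal decomposition is:
Bags: B1 = {1, 4, 5}  B2 = {0, 1, 4}  B3 = {0, 2, 4}  B4 = {0, 2, 3}
Tree: B1–B2, B2–B3, B3–B4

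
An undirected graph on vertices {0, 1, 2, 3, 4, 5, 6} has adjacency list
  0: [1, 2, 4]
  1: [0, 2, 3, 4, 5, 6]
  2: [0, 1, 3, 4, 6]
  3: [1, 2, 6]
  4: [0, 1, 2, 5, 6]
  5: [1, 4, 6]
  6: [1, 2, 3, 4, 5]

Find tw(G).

3

A width-3 tree decomposition is:
Bags: B1 = {1, 2, 4, 6}  B2 = {0, 1, 2, 4}  B3 = {1, 2, 3, 6}  B4 = {1, 4, 5, 6}
Tree: B1–B2, B1–B3, B1–B4
Each bag holds 4 vertices, so the decomposition has width 3, which upper-bounds the treewidth. For the lower bound, the 4 vertices {1, 2, 3, 6} are pairwise adjacent, and any tree decomposition puts a clique entirely inside one bag — forcing width ≥ 3. Hence tw(G) = 3 exactly.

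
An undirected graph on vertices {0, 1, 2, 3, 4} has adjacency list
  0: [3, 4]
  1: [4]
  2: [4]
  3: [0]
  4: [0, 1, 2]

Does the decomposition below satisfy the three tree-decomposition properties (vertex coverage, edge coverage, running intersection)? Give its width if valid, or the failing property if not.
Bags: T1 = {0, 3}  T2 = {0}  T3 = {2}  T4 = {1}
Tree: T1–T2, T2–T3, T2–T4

No — vertex 4 appears in no bag.

A tree decomposition must satisfy three properties: every vertex lies in some bag; for every edge, both endpoints lie together in some bag; and for every vertex, the bags containing it form a connected subtree. Here vertex 4 appears in no bag, so the decomposition is invalid.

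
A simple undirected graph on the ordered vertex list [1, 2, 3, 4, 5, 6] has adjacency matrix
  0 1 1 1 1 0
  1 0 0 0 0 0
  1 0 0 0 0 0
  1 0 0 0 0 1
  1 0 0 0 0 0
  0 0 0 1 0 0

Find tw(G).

1

A width-1 tree decomposition is:
Bags: B1 = {1, 5}  B2 = {1, 2}  B3 = {1, 4}  B4 = {1, 3}  B5 = {4, 6}
Tree: B1–B2, B1–B3, B1–B4, B3–B5
The largest bag has 2 vertices, giving width 1; this decomposition certifies tw(G) ≤ 1. G has an edge, so its treewidth is at least 1. Hence tw(G) = 1 exactly.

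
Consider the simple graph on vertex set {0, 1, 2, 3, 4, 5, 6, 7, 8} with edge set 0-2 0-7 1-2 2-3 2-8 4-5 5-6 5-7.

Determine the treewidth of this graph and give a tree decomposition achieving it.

Treewidth 1.
One optimal decomposition is:
Bags: B1 = {0, 7}  B2 = {0, 2}  B3 = {5, 7}  B4 = {4, 5}  B5 = {1, 2}  B6 = {5, 6}  B7 = {2, 8}  B8 = {2, 3}
Tree: B1–B2, B1–B3, B3–B4, B2–B5, B3–B6, B5–B7, B7–B8

Each bag holds 2 vertices, so the decomposition has width 1, which upper-bounds the treewidth. Since G has at least one edge (e.g. 0–7), it is not an edgeless graph, so tw(G) ≥ 1. The upper and lower bounds meet at 1, so that is the treewidth.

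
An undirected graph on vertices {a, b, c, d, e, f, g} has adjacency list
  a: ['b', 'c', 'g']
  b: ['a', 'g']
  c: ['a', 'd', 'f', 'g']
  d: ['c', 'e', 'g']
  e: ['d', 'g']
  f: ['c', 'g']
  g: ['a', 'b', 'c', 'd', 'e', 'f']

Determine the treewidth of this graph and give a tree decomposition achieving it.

Treewidth 2.
One optimal decomposition is:
Bags: B1 = {a, b, g}  B2 = {a, c, g}  B3 = {c, d, g}  B4 = {c, f, g}  B5 = {d, e, g}
Tree: B1–B2, B2–B3, B3–B4, B3–B5

Each bag holds 3 vertices, so the decomposition has width 2, which upper-bounds the treewidth. Conversely, {d, e, g} is a clique of size 3, and the vertices of any clique must share a bag in every tree decomposition; so some bag has ≥ 3 vertices and tw(G) ≥ 2. The upper and lower bounds meet at 2, so that is the treewidth.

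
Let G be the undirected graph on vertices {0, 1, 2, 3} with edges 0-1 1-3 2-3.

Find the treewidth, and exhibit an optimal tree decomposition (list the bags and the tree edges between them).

Treewidth 1.
One optimal decomposition is:
Bags: B1 = {2, 3}  B2 = {1, 3}  B3 = {0, 1}
Tree: B1–B2, B2–B3

The largest bag has 2 vertices, giving width 1; this decomposition certifies tw(G) ≤ 1. Since G has at least one edge (e.g. 3–2), it is not an edgeless graph, so tw(G) ≥ 1. The upper and lower bounds meet at 1, so that is the treewidth.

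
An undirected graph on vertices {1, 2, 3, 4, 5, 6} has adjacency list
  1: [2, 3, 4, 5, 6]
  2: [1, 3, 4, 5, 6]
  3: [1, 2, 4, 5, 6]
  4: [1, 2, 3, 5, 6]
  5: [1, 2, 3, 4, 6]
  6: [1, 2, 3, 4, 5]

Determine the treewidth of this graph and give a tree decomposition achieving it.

Treewidth 5.
One optimal decomposition is:
Bags: B1 = {1, 2, 3, 4, 5, 6}
Tree: (single bag)

A single bag containing all 6 vertices is trivially a valid decomposition of width 5. Conversely, {1, 2, 3, 4, 5, 6} is a clique of size 6, and the vertices of any clique must share a bag in every tree decomposition; so some bag has ≥ 6 vertices and tw(G) ≥ 5. The upper and lower bounds meet at 5, so that is the treewidth.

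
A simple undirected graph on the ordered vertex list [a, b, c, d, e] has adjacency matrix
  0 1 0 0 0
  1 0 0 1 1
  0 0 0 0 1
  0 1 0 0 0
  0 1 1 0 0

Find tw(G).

A width-1 tree decomposition is:
Bags: B1 = {b, e}  B2 = {b, d}  B3 = {c, e}  B4 = {a, b}
Tree: B1–B2, B1–B3, B1–B4
The largest bag has 2 vertices, giving width 1; this decomposition certifies tw(G) ≤ 1. Any graph with an edge has treewidth ≥ 1, and G has the edge b–e. Combining the bounds, tw(G) = 1.

1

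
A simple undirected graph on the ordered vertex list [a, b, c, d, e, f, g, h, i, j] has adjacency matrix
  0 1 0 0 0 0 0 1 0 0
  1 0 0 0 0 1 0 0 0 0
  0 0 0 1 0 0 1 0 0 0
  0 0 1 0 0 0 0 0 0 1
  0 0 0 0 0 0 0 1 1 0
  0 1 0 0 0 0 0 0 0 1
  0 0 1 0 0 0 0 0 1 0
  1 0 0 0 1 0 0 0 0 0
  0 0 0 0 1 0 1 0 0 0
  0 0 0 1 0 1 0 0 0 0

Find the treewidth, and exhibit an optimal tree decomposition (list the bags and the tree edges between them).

Each bag holds 3 vertices, so the decomposition has width 2, which upper-bounds the treewidth. For the lower bound, G contains the cycle f–b–a–h–e–i–g–c–d–j–f, so G is not a forest; only forests have treewidth ≤ 1, hence tw(G) ≥ 2. Combining the bounds, tw(G) = 2.

Treewidth 2.
One optimal decomposition is:
Bags: B1 = {a, b, f}  B2 = {a, f, h}  B3 = {e, f, h}  B4 = {e, f, i}  B5 = {f, g, i}  B6 = {c, f, g}  B7 = {c, d, f}  B8 = {d, f, j}
Tree: B1–B2, B2–B3, B3–B4, B4–B5, B5–B6, B6–B7, B7–B8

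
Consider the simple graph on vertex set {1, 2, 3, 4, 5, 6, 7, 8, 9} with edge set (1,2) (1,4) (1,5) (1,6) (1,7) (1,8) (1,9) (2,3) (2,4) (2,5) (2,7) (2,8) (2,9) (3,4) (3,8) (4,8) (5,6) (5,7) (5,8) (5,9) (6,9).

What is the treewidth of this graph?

3

A width-3 tree decomposition is:
Bags: B1 = {1, 2, 4, 8}  B2 = {1, 2, 5, 8}  B3 = {1, 2, 5, 9}  B4 = {1, 2, 5, 7}  B5 = {1, 5, 6, 9}  B6 = {2, 3, 4, 8}
Tree: B1–B2, B2–B3, B2–B4, B3–B5, B1–B6
Each bag holds 4 vertices, so the decomposition has width 3, which upper-bounds the treewidth. Conversely, {1, 2, 4, 8} is a clique of size 4, and the vertices of any clique must share a bag in every tree decomposition; so some bag has ≥ 4 vertices and tw(G) ≥ 3. Hence tw(G) = 3 exactly.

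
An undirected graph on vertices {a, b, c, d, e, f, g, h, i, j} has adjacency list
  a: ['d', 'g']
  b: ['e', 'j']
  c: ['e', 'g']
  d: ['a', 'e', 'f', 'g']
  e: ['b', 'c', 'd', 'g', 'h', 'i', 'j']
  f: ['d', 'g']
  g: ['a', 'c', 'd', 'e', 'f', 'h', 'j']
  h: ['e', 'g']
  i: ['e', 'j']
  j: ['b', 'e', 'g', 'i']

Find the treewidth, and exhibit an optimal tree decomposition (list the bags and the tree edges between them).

Treewidth 2.
Bags: B1 = {d, e, g}  B2 = {d, f, g}  B3 = {e, g, j}  B4 = {e, i, j}  B5 = {a, d, g}  B6 = {b, e, j}  B7 = {c, e, g}  B8 = {e, g, h}
Tree: B1–B2, B1–B3, B3–B4, B2–B5, B3–B6, B1–B7, B7–B8

Every bag has size at most 3, so the width is 3 − 1 = 2 and tw(G) ≤ 2. For the lower bound, the 3 vertices {a, d, g} are pairwise adjacent, and any tree decomposition puts a clique entirely inside one bag — forcing width ≥ 2. The upper and lower bounds meet at 2, so that is the treewidth.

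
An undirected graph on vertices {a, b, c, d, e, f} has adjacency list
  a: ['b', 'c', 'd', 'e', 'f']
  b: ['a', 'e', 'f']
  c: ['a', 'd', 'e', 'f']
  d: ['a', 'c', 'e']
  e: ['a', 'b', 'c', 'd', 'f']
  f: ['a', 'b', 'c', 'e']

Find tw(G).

3

A width-3 tree decomposition is:
Bags: B1 = {a, c, e, f}  B2 = {a, c, d, e}  B3 = {a, b, e, f}
Tree: B1–B2, B1–B3
The largest bag has 4 vertices, giving width 3; this decomposition certifies tw(G) ≤ 3. Conversely, {a, c, d, e} is a clique of size 4, and the vertices of any clique must share a bag in every tree decomposition; so some bag has ≥ 4 vertices and tw(G) ≥ 3. Hence tw(G) = 3 exactly.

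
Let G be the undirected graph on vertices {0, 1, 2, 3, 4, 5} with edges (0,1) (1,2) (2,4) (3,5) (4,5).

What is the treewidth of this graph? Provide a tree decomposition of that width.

The largest bag has 2 vertices, giving width 1; this decomposition certifies tw(G) ≤ 1. G has an edge, so its treewidth is at least 1. Therefore the treewidth is 1.

Treewidth 1.
Bags: B1 = {2, 4}  B2 = {1, 2}  B3 = {4, 5}  B4 = {0, 1}  B5 = {3, 5}
Tree: B1–B2, B1–B3, B2–B4, B3–B5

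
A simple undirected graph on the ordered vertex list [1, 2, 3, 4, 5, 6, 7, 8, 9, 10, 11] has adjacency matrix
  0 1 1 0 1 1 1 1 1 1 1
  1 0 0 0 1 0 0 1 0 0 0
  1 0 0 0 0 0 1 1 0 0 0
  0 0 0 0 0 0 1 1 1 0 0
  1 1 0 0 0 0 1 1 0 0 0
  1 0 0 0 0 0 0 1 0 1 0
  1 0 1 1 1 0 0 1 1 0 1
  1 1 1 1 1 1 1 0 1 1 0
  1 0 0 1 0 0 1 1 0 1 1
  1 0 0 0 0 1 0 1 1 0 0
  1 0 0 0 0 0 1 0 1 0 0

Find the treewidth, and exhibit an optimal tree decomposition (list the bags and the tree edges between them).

Treewidth 3.
One optimal decomposition is:
Bags: B1 = {1, 7, 9, 11}  B2 = {1, 7, 8, 9}  B3 = {1, 5, 7, 8}  B4 = {1, 8, 9, 10}  B5 = {1, 6, 8, 10}  B6 = {1, 2, 5, 8}  B7 = {4, 7, 8, 9}  B8 = {1, 3, 7, 8}
Tree: B1–B2, B2–B3, B2–B4, B4–B5, B3–B6, B2–B7, B2–B8

The largest bag has 4 vertices, giving width 3; this decomposition certifies tw(G) ≤ 3. On the other hand G contains the 4-clique {1, 2, 5, 8}. A clique must lie in a single bag of any decomposition, so no decomposition can have width below 3. Therefore the treewidth is 3.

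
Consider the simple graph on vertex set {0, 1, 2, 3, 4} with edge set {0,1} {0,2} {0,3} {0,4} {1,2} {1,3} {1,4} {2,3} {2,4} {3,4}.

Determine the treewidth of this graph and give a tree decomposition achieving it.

Treewidth 4.
Bags: B1 = {0, 1, 2, 3, 4}
Tree: (single bag)

With just one bag of size 5, the width is 5 − 1 = 4, so tw(G) ≤ 4. Conversely, {0, 1, 2, 3, 4} is a clique of size 5, and the vertices of any clique must share a bag in every tree decomposition; so some bag has ≥ 5 vertices and tw(G) ≥ 4. Hence tw(G) = 4 exactly.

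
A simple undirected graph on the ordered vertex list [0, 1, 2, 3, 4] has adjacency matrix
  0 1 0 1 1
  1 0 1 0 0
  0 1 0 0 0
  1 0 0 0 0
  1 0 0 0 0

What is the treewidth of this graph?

A width-1 tree decomposition is:
Bags: B1 = {0, 3}  B2 = {0, 4}  B3 = {0, 1}  B4 = {1, 2}
Tree: B1–B2, B2–B3, B3–B4
Every bag has size at most 2, so the width is 2 − 1 = 1 and tw(G) ≤ 1. Since G has at least one edge (e.g. 3–0), it is not an edgeless graph, so tw(G) ≥ 1. The upper and lower bounds meet at 1, so that is the treewidth.

1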